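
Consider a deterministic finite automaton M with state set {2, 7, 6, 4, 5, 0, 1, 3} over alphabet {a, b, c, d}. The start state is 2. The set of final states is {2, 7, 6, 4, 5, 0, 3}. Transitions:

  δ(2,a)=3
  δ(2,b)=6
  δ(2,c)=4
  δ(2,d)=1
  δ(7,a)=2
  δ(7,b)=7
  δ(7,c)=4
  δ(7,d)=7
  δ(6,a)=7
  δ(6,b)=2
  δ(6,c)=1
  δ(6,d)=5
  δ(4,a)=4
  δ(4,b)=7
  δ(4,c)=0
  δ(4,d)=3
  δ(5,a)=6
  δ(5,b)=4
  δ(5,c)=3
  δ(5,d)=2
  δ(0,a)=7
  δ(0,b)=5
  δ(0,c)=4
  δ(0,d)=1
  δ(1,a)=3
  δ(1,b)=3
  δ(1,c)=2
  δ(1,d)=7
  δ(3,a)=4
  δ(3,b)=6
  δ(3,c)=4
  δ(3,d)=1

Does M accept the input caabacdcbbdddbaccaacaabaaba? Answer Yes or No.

Yes

start at 2
read 'c': 2 → 4
read 'a': 4 → 4
read 'a': 4 → 4
read 'b': 4 → 7
read 'a': 7 → 2
read 'c': 2 → 4
read 'd': 4 → 3
read 'c': 3 → 4
read 'b': 4 → 7
read 'b': 7 → 7
read 'd': 7 → 7
read 'd': 7 → 7
read 'd': 7 → 7
read 'b': 7 → 7
read 'a': 7 → 2
read 'c': 2 → 4
read 'c': 4 → 0
read 'a': 0 → 7
read 'a': 7 → 2
read 'c': 2 → 4
read 'a': 4 → 4
read 'a': 4 → 4
read 'b': 4 → 7
read 'a': 7 → 2
read 'a': 2 → 3
read 'b': 3 → 6
read 'a': 6 → 7
End state 7 is accepting.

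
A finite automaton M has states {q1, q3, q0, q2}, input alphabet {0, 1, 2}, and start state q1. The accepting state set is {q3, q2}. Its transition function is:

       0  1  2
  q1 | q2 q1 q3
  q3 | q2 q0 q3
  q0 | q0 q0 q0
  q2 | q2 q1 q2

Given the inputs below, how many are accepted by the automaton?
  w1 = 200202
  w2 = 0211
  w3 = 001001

w1: q1 → q3 → q2 → q2 → q2 → q2 → q2  → end q2, accepted
w2: q1 → q2 → q2 → q1 → q1  → end q1, rejected
w3: q1 → q2 → q2 → q1 → q2 → q2 → q1  → end q1, rejected

1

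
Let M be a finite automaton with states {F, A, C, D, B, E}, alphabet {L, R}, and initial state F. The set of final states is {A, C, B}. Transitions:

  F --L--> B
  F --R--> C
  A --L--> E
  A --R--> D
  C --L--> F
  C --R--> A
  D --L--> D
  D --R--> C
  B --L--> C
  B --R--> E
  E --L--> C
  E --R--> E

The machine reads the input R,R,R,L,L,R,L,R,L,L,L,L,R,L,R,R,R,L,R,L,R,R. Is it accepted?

F → C → A → D → D → D → C → F → C → F → B → C → F → C → F → C → A → D → D → C → F → C → A
End state A is accepting.

Yes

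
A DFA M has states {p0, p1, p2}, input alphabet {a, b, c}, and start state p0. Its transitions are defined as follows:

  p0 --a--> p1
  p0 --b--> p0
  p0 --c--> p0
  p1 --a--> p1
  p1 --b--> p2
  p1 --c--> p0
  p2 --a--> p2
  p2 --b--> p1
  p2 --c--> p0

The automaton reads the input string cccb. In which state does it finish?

p0

Trace: p0 -c-> p0 -c-> p0 -c-> p0 -b-> p0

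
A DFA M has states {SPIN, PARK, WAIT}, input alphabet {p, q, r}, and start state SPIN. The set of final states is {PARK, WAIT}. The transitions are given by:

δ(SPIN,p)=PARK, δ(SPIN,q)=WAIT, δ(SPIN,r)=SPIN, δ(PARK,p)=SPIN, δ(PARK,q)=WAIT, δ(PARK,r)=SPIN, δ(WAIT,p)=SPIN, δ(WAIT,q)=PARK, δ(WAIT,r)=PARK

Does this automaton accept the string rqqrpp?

No

SPIN → SPIN → WAIT → PARK → SPIN → PARK → SPIN
End state SPIN is not accepting.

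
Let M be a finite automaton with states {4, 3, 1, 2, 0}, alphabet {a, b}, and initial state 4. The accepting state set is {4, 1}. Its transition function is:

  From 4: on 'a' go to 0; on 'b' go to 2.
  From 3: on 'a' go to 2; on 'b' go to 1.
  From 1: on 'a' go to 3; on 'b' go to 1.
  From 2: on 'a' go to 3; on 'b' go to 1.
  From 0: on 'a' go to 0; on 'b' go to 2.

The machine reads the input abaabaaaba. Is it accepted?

start at 4
read 'a': 4 → 0
read 'b': 0 → 2
read 'a': 2 → 3
read 'a': 3 → 2
read 'b': 2 → 1
read 'a': 1 → 3
read 'a': 3 → 2
read 'a': 2 → 3
read 'b': 3 → 1
read 'a': 1 → 3
End state 3 is not accepting.

No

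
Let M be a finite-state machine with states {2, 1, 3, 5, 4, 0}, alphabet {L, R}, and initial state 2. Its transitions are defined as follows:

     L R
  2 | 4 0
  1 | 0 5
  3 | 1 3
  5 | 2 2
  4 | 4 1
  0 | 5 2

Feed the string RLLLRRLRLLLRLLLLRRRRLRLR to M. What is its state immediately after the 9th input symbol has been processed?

Trace: 2 -R-> 0 -L-> 5 -L-> 2 -L-> 4 -R-> 1 -R-> 5 -L-> 2 -R-> 0 -L-> 5
After 9 symbols: 5.

5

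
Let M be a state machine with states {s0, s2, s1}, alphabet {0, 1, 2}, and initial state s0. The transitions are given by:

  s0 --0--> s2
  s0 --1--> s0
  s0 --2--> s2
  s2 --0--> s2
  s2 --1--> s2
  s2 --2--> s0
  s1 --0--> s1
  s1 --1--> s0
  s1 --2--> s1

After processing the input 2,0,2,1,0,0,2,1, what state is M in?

start at s0
read '2': s0 → s2
read '0': s2 → s2
read '2': s2 → s0
read '1': s0 → s0
read '0': s0 → s2
read '0': s2 → s2
read '2': s2 → s0
read '1': s0 → s0

s0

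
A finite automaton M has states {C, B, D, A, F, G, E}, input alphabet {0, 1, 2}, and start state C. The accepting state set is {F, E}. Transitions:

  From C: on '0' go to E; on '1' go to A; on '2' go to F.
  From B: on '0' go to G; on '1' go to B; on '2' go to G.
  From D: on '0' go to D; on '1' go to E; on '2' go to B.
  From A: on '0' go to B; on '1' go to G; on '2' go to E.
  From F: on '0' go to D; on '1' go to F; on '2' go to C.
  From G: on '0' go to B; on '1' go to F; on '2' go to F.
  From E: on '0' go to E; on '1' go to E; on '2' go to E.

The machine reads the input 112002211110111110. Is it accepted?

C → A → G → F → D → D → B → G → F → F → F → F → D → E → E → E → E → E → E
End state E is accepting.

Yes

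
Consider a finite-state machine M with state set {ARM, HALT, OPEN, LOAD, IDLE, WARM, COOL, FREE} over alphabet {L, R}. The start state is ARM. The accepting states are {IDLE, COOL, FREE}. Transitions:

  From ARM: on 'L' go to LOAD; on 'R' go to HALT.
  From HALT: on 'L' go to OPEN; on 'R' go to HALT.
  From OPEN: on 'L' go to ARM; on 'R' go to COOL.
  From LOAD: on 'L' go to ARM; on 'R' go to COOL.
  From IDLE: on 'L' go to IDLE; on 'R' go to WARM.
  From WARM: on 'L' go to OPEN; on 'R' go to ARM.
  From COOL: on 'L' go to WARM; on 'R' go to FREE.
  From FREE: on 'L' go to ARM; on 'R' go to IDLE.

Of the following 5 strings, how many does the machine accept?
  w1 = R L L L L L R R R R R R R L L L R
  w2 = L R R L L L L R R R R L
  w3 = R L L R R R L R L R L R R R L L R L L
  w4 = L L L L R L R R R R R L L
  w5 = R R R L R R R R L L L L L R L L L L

w1: ARM → HALT → OPEN → ARM → LOAD → ARM → LOAD → COOL → FREE → IDLE → WARM → ARM → HALT → HALT → OPEN → ARM → LOAD → COOL  → end COOL, accepted
w2: ARM → LOAD → COOL → FREE → ARM → LOAD → ARM → LOAD → COOL → FREE → IDLE → WARM → OPEN  → end OPEN, rejected
w3: ARM → HALT → OPEN → ARM → HALT → HALT → HALT → OPEN → COOL → WARM → ARM → LOAD → COOL → FREE → IDLE → IDLE → IDLE → WARM → OPEN → ARM  → end ARM, rejected
w4: ARM → LOAD → ARM → LOAD → ARM → HALT → OPEN → COOL → FREE → IDLE → WARM → ARM → LOAD → ARM  → end ARM, rejected
w5: ARM → HALT → HALT → HALT → OPEN → COOL → FREE → IDLE → WARM → OPEN → ARM → LOAD → ARM → LOAD → COOL → WARM → OPEN → ARM → LOAD  → end LOAD, rejected

1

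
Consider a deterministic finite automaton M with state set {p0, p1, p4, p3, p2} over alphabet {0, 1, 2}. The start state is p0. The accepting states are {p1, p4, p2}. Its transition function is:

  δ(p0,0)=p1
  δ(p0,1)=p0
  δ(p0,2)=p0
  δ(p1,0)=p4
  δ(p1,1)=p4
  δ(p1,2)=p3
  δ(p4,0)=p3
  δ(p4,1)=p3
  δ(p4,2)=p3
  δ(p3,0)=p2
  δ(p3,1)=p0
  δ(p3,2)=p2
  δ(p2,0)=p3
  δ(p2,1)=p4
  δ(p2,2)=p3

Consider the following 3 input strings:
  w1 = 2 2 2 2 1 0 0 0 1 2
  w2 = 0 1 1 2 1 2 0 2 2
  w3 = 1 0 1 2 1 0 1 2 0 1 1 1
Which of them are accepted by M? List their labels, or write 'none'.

w2

w1: p0 → p0 → p0 → p0 → p0 → p0 → p1 → p4 → p3 → p0 → p0  → end p0, rejected
w2: p0 → p1 → p4 → p3 → p2 → p4 → p3 → p2 → p3 → p2  → end p2, accepted
w3: p0 → p0 → p1 → p4 → p3 → p0 → p1 → p4 → p3 → p2 → p4 → p3 → p0  → end p0, rejected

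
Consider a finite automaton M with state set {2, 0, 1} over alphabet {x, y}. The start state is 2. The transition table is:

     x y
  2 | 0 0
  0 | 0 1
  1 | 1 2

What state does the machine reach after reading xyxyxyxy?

2

2 → 0 → 1 → 1 → 2 → 0 → 1 → 1 → 2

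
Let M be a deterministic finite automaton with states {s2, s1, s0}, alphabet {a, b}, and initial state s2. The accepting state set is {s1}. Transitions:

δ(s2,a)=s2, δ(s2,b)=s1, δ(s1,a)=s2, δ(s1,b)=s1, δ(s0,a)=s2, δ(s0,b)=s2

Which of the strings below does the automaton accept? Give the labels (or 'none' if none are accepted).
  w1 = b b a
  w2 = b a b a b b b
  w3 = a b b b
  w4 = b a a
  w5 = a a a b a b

w1: s2 → s1 → s1 → s2  → end s2, rejected
w2: s2 → s1 → s2 → s1 → s2 → s1 → s1 → s1  → end s1, accepted
w3: s2 → s2 → s1 → s1 → s1  → end s1, accepted
w4: s2 → s1 → s2 → s2  → end s2, rejected
w5: s2 → s2 → s2 → s2 → s1 → s2 → s1  → end s1, accepted

w2, w3, w5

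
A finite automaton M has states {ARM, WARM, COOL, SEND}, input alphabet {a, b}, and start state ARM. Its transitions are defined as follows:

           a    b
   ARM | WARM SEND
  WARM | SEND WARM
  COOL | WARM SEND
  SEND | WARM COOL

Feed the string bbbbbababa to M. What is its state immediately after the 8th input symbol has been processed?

ARM → SEND → COOL → SEND → COOL → SEND → WARM → WARM → SEND
After 8 symbols: SEND.

SEND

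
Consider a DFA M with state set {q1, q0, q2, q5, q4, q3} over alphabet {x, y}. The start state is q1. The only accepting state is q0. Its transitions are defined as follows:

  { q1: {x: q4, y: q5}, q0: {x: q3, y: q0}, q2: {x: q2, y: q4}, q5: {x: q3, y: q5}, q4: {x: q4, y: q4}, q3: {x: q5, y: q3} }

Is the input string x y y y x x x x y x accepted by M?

q1 → q4 → q4 → q4 → q4 → q4 → q4 → q4 → q4 → q4 → q4
End state q4 is not accepting.

No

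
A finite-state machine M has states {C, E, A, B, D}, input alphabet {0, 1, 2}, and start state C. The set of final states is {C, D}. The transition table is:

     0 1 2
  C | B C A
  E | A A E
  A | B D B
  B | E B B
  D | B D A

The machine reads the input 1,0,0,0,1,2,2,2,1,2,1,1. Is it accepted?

C → C → B → E → A → D → A → B → B → B → B → B → B
End state B is not accepting.

No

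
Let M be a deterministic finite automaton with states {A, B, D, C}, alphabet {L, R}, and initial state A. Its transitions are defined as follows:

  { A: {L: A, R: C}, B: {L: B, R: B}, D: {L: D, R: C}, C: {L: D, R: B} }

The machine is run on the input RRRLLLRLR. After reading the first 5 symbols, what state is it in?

A → C → B → B → B → B
After 5 symbols: B.

B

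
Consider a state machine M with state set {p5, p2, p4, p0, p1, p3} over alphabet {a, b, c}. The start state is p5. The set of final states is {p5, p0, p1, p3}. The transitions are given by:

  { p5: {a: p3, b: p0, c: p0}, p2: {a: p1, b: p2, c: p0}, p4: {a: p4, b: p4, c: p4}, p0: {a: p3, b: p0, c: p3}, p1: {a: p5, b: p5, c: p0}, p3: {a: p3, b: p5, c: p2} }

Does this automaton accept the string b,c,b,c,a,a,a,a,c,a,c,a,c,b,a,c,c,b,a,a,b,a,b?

p5 → p0 → p3 → p5 → p0 → p3 → p3 → p3 → p3 → p2 → p1 → p0 → p3 → p2 → p2 → p1 → p0 → p3 → p5 → p3 → p3 → p5 → p3 → p5
End state p5 is accepting.

Yes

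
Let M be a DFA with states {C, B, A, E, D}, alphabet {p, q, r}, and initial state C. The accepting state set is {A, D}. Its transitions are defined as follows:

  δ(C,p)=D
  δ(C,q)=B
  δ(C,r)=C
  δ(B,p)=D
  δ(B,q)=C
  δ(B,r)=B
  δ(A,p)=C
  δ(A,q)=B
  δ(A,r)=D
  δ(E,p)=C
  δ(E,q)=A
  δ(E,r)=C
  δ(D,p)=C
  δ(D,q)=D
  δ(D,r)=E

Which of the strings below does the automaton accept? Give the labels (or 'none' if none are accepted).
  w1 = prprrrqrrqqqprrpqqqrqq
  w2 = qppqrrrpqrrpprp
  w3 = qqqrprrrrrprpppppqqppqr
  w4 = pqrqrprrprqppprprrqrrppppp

w2, w4

w1: Trace: C -p-> D -r-> E -p-> C -r-> C -r-> C -r-> C -q-> B -r-> B -r-> B -q-> C -q-> B -q-> C -p-> D -r-> E -r-> C -p-> D -q-> D -q-> D -q-> D -r-> E -q-> A -q-> B  → end B, rejected
w2: Trace: C -q-> B -p-> D -p-> C -q-> B -r-> B -r-> B -r-> B -p-> D -q-> D -r-> E -r-> C -p-> D -p-> C -r-> C -p-> D  → end D, accepted
w3: Trace: C -q-> B -q-> C -q-> B -r-> B -p-> D -r-> E -r-> C -r-> C -r-> C -r-> C -p-> D -r-> E -p-> C -p-> D -p-> C -p-> D -p-> C -q-> B -q-> C -p-> D -p-> C -q-> B -r-> B  → end B, rejected
w4: Trace: C -p-> D -q-> D -r-> E -q-> A -r-> D -p-> C -r-> C -r-> C -p-> D -r-> E -q-> A -p-> C -p-> D -p-> C -r-> C -p-> D -r-> E -r-> C -q-> B -r-> B -r-> B -p-> D -p-> C -p-> D -p-> C -p-> D  → end D, accepted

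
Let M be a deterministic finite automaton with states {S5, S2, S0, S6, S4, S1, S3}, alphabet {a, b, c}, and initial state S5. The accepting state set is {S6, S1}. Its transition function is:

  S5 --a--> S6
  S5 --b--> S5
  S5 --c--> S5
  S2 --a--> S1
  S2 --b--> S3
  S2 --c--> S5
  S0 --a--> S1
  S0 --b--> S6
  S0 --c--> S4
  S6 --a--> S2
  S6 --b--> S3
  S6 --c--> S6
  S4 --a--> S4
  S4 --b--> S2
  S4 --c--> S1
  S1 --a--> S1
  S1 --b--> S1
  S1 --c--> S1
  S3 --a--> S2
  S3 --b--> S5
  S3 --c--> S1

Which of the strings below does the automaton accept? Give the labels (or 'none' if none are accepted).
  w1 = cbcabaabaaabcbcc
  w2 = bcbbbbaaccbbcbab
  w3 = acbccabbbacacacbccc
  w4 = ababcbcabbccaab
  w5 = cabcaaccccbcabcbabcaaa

w1, w3, w4, w5

w1:
  start at S5
  read 'c': S5 → S5
  read 'b': S5 → S5
  read 'c': S5 → S5
  read 'a': S5 → S6
  read 'b': S6 → S3
  read 'a': S3 → S2
  read 'a': S2 → S1
  read 'b': S1 → S1
  read 'a': S1 → S1
  read 'a': S1 → S1
  read 'a': S1 → S1
  read 'b': S1 → S1
  read 'c': S1 → S1
  read 'b': S1 → S1
  read 'c': S1 → S1
  read 'c': S1 → S1
  end S1, accepted
w2:
  start at S5
  read 'b': S5 → S5
  read 'c': S5 → S5
  read 'b': S5 → S5
  read 'b': S5 → S5
  read 'b': S5 → S5
  read 'b': S5 → S5
  read 'a': S5 → S6
  read 'a': S6 → S2
  read 'c': S2 → S5
  read 'c': S5 → S5
  read 'b': S5 → S5
  read 'b': S5 → S5
  read 'c': S5 → S5
  read 'b': S5 → S5
  read 'a': S5 → S6
  read 'b': S6 → S3
  end S3, rejected
w3:
  start at S5
  read 'a': S5 → S6
  read 'c': S6 → S6
  read 'b': S6 → S3
  read 'c': S3 → S1
  read 'c': S1 → S1
  read 'a': S1 → S1
  read 'b': S1 → S1
  read 'b': S1 → S1
  read 'b': S1 → S1
  read 'a': S1 → S1
  read 'c': S1 → S1
  read 'a': S1 → S1
  read 'c': S1 → S1
  read 'a': S1 → S1
  read 'c': S1 → S1
  read 'b': S1 → S1
  read 'c': S1 → S1
  read 'c': S1 → S1
  read 'c': S1 → S1
  end S1, accepted
w4:
  start at S5
  read 'a': S5 → S6
  read 'b': S6 → S3
  read 'a': S3 → S2
  read 'b': S2 → S3
  read 'c': S3 → S1
  read 'b': S1 → S1
  read 'c': S1 → S1
  read 'a': S1 → S1
  read 'b': S1 → S1
  read 'b': S1 → S1
  read 'c': S1 → S1
  read 'c': S1 → S1
  read 'a': S1 → S1
  read 'a': S1 → S1
  read 'b': S1 → S1
  end S1, accepted
w5:
  start at S5
  read 'c': S5 → S5
  read 'a': S5 → S6
  read 'b': S6 → S3
  read 'c': S3 → S1
  read 'a': S1 → S1
  read 'a': S1 → S1
  read 'c': S1 → S1
  read 'c': S1 → S1
  read 'c': S1 → S1
  read 'c': S1 → S1
  read 'b': S1 → S1
  read 'c': S1 → S1
  read 'a': S1 → S1
  read 'b': S1 → S1
  read 'c': S1 → S1
  read 'b': S1 → S1
  read 'a': S1 → S1
  read 'b': S1 → S1
  read 'c': S1 → S1
  read 'a': S1 → S1
  read 'a': S1 → S1
  read 'a': S1 → S1
  end S1, accepted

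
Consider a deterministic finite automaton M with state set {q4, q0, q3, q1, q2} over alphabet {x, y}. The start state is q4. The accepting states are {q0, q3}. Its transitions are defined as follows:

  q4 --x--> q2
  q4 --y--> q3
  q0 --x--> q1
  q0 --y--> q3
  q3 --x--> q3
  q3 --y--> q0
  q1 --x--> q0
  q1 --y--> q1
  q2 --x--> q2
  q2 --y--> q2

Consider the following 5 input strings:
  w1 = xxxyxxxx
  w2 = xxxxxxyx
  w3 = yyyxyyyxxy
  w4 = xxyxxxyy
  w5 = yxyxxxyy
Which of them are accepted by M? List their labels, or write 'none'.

w3

w1: q4 → q2 → q2 → q2 → q2 → q2 → q2 → q2 → q2  → end q2, rejected
w2: q4 → q2 → q2 → q2 → q2 → q2 → q2 → q2 → q2  → end q2, rejected
w3: q4 → q3 → q0 → q3 → q3 → q0 → q3 → q0 → q1 → q0 → q3  → end q3, accepted
w4: q4 → q2 → q2 → q2 → q2 → q2 → q2 → q2 → q2  → end q2, rejected
w5: q4 → q3 → q3 → q0 → q1 → q0 → q1 → q1 → q1  → end q1, rejected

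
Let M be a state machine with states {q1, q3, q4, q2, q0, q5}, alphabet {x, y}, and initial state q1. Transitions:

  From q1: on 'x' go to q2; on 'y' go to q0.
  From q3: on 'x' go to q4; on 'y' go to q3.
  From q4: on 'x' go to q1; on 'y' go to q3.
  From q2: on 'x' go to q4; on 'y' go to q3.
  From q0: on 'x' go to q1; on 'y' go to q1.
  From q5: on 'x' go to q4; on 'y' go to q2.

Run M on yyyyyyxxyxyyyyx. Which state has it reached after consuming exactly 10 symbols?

Trace: q1 -y-> q0 -y-> q1 -y-> q0 -y-> q1 -y-> q0 -y-> q1 -x-> q2 -x-> q4 -y-> q3 -x-> q4
After 10 symbols: q4.

q4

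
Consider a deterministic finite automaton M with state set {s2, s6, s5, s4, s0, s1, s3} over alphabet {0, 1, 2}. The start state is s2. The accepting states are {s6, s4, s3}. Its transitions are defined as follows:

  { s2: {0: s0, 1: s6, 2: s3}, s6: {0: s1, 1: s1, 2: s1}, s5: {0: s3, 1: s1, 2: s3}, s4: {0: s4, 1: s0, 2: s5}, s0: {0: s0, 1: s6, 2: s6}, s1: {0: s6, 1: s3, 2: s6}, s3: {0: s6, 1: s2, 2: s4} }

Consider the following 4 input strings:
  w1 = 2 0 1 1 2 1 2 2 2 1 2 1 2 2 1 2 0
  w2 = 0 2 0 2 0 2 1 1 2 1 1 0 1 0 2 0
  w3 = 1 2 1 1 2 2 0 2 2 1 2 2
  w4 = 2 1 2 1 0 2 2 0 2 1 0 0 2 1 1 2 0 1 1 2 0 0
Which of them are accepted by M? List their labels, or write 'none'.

w1, w2, w3

w1: Trace: s2 -2-> s3 -0-> s6 -1-> s1 -1-> s3 -2-> s4 -1-> s0 -2-> s6 -2-> s1 -2-> s6 -1-> s1 -2-> s6 -1-> s1 -2-> s6 -2-> s1 -1-> s3 -2-> s4 -0-> s4  → end s4, accepted
w2: Trace: s2 -0-> s0 -2-> s6 -0-> s1 -2-> s6 -0-> s1 -2-> s6 -1-> s1 -1-> s3 -2-> s4 -1-> s0 -1-> s6 -0-> s1 -1-> s3 -0-> s6 -2-> s1 -0-> s6  → end s6, accepted
w3: Trace: s2 -1-> s6 -2-> s1 -1-> s3 -1-> s2 -2-> s3 -2-> s4 -0-> s4 -2-> s5 -2-> s3 -1-> s2 -2-> s3 -2-> s4  → end s4, accepted
w4: Trace: s2 -2-> s3 -1-> s2 -2-> s3 -1-> s2 -0-> s0 -2-> s6 -2-> s1 -0-> s6 -2-> s1 -1-> s3 -0-> s6 -0-> s1 -2-> s6 -1-> s1 -1-> s3 -2-> s4 -0-> s4 -1-> s0 -1-> s6 -2-> s1 -0-> s6 -0-> s1  → end s1, rejected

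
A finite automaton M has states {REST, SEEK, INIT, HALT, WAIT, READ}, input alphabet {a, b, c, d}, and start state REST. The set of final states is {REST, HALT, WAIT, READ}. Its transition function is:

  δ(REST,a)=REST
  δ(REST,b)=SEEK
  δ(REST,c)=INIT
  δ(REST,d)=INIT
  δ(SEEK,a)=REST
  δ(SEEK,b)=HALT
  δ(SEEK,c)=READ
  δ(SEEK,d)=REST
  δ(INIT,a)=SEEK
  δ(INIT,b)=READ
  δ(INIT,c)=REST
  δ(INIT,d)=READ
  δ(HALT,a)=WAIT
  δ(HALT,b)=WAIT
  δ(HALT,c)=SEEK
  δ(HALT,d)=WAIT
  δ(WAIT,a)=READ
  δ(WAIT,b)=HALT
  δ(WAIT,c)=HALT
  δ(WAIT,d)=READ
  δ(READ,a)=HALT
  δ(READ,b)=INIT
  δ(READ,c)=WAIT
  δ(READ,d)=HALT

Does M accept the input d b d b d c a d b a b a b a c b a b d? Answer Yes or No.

Yes

Trace: REST -d-> INIT -b-> READ -d-> HALT -b-> WAIT -d-> READ -c-> WAIT -a-> READ -d-> HALT -b-> WAIT -a-> READ -b-> INIT -a-> SEEK -b-> HALT -a-> WAIT -c-> HALT -b-> WAIT -a-> READ -b-> INIT -d-> READ
End state READ is accepting.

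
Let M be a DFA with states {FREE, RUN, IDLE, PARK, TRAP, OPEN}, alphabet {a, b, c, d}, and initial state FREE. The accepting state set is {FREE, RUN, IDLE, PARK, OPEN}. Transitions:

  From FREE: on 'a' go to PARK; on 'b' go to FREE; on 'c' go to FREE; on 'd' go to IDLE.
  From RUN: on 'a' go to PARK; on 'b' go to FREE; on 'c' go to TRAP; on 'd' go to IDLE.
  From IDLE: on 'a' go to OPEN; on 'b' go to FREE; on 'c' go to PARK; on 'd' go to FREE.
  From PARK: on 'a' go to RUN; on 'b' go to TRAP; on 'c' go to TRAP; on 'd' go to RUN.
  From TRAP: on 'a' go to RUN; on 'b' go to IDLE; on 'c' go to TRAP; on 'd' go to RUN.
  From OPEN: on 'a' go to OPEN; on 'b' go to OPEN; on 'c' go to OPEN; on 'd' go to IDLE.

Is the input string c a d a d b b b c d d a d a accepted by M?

Yes

FREE → FREE → PARK → RUN → PARK → RUN → FREE → FREE → FREE → FREE → IDLE → FREE → PARK → RUN → PARK
End state PARK is accepting.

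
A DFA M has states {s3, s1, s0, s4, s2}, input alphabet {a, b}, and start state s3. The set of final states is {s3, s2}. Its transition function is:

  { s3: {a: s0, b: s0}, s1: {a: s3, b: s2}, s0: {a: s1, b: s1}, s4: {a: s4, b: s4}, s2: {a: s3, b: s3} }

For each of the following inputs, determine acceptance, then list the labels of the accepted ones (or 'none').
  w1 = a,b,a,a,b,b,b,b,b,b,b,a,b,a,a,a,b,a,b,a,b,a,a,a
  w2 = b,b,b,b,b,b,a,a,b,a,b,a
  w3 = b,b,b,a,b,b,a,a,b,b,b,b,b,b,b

w3

w1: Trace: s3 -a-> s0 -b-> s1 -a-> s3 -a-> s0 -b-> s1 -b-> s2 -b-> s3 -b-> s0 -b-> s1 -b-> s2 -b-> s3 -a-> s0 -b-> s1 -a-> s3 -a-> s0 -a-> s1 -b-> s2 -a-> s3 -b-> s0 -a-> s1 -b-> s2 -a-> s3 -a-> s0 -a-> s1  → end s1, rejected
w2: Trace: s3 -b-> s0 -b-> s1 -b-> s2 -b-> s3 -b-> s0 -b-> s1 -a-> s3 -a-> s0 -b-> s1 -a-> s3 -b-> s0 -a-> s1  → end s1, rejected
w3: Trace: s3 -b-> s0 -b-> s1 -b-> s2 -a-> s3 -b-> s0 -b-> s1 -a-> s3 -a-> s0 -b-> s1 -b-> s2 -b-> s3 -b-> s0 -b-> s1 -b-> s2 -b-> s3  → end s3, accepted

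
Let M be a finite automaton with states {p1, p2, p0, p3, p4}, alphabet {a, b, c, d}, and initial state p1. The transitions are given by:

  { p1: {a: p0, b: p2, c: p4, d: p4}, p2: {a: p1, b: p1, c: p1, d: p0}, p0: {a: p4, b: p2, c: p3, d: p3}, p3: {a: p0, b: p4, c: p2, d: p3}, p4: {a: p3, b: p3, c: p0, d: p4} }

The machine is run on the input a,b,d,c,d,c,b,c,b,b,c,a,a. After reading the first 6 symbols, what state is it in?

p2

Trace: p1 -a-> p0 -b-> p2 -d-> p0 -c-> p3 -d-> p3 -c-> p2
After 6 symbols: p2.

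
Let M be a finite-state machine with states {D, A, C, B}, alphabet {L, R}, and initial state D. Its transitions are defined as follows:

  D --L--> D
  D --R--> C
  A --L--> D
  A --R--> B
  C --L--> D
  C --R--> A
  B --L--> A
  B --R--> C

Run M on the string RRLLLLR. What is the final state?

C

Trace: D -R-> C -R-> A -L-> D -L-> D -L-> D -L-> D -R-> C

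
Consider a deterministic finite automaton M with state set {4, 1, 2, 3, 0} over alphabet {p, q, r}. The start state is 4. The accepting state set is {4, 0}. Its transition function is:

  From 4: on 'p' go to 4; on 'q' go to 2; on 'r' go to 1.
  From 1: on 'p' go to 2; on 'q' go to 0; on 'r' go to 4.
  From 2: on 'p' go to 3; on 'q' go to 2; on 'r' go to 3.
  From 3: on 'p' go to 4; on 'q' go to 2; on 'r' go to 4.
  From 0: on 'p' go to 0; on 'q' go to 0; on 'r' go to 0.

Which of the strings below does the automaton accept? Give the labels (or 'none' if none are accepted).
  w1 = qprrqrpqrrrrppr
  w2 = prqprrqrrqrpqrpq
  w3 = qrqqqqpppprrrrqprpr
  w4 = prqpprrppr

w1, w2, w4

w1: 4 → 2 → 3 → 4 → 1 → 0 → 0 → 0 → 0 → 0 → 0 → 0 → 0 → 0 → 0 → 0  → end 0, accepted
w2: 4 → 4 → 1 → 0 → 0 → 0 → 0 → 0 → 0 → 0 → 0 → 0 → 0 → 0 → 0 → 0 → 0  → end 0, accepted
w3: 4 → 2 → 3 → 2 → 2 → 2 → 2 → 3 → 4 → 4 → 4 → 1 → 4 → 1 → 4 → 2 → 3 → 4 → 4 → 1  → end 1, rejected
w4: 4 → 4 → 1 → 0 → 0 → 0 → 0 → 0 → 0 → 0 → 0  → end 0, accepted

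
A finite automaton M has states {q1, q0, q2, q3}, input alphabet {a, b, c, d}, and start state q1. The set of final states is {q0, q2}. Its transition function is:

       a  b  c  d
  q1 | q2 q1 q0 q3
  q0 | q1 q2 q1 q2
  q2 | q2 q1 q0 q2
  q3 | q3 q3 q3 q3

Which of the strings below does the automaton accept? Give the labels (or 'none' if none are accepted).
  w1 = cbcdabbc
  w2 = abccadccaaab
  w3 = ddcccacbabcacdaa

w1

w1: q1 → q0 → q2 → q0 → q2 → q2 → q1 → q1 → q0  → end q0, accepted
w2: q1 → q2 → q1 → q0 → q1 → q2 → q2 → q0 → q1 → q2 → q2 → q2 → q1  → end q1, rejected
w3: q1 → q3 → q3 → q3 → q3 → q3 → q3 → q3 → q3 → q3 → q3 → q3 → q3 → q3 → q3 → q3 → q3  → end q3, rejected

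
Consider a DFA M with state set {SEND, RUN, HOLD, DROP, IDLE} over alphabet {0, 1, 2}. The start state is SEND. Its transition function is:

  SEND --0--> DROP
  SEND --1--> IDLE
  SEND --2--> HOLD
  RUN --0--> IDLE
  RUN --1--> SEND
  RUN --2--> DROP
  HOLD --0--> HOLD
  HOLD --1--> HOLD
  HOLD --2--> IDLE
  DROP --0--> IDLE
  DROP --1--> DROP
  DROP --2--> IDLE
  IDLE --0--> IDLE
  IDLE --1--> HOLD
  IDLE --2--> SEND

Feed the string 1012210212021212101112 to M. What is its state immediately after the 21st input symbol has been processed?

SEND → IDLE → IDLE → HOLD → IDLE → SEND → IDLE → IDLE → SEND → IDLE → SEND → DROP → IDLE → HOLD → IDLE → HOLD → IDLE → HOLD → HOLD → HOLD → HOLD → HOLD
After 21 symbols: HOLD.

HOLD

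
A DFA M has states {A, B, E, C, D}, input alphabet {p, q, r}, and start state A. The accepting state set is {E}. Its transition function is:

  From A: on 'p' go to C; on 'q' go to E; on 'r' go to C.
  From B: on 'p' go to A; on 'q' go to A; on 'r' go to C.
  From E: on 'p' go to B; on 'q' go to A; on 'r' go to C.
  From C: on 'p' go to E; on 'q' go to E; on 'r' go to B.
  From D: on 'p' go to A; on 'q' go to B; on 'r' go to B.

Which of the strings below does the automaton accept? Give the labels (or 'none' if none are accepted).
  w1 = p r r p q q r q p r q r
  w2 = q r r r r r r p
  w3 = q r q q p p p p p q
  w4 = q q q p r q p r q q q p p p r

w3

w1:
  start at A
  read 'p': A → C
  read 'r': C → B
  read 'r': B → C
  read 'p': C → E
  read 'q': E → A
  read 'q': A → E
  read 'r': E → C
  read 'q': C → E
  read 'p': E → B
  read 'r': B → C
  read 'q': C → E
  read 'r': E → C
  end C, rejected
w2:
  start at A
  read 'q': A → E
  read 'r': E → C
  read 'r': C → B
  read 'r': B → C
  read 'r': C → B
  read 'r': B → C
  read 'r': C → B
  read 'p': B → A
  end A, rejected
w3:
  start at A
  read 'q': A → E
  read 'r': E → C
  read 'q': C → E
  read 'q': E → A
  read 'p': A → C
  read 'p': C → E
  read 'p': E → B
  read 'p': B → A
  read 'p': A → C
  read 'q': C → E
  end E, accepted
w4:
  start at A
  read 'q': A → E
  read 'q': E → A
  read 'q': A → E
  read 'p': E → B
  read 'r': B → C
  read 'q': C → E
  read 'p': E → B
  read 'r': B → C
  read 'q': C → E
  read 'q': E → A
  read 'q': A → E
  read 'p': E → B
  read 'p': B → A
  read 'p': A → C
  read 'r': C → B
  end B, rejected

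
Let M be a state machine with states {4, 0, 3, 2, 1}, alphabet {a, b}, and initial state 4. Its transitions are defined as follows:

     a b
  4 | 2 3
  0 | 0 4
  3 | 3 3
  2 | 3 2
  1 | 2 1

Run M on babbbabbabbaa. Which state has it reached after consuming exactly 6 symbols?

3

Trace: 4 -b-> 3 -a-> 3 -b-> 3 -b-> 3 -b-> 3 -a-> 3
After 6 symbols: 3.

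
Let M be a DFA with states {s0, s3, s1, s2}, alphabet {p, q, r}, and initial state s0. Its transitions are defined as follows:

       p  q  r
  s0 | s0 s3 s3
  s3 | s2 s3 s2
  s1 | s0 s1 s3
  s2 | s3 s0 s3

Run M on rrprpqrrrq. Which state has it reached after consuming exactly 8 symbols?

s0 → s3 → s2 → s3 → s2 → s3 → s3 → s2 → s3
After 8 symbols: s3.

s3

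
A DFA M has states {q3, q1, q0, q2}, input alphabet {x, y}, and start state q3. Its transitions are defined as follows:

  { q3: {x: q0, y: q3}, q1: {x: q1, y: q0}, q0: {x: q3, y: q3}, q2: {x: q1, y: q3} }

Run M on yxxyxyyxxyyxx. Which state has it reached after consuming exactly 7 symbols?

q3

Trace: q3 -y-> q3 -x-> q0 -x-> q3 -y-> q3 -x-> q0 -y-> q3 -y-> q3
After 7 symbols: q3.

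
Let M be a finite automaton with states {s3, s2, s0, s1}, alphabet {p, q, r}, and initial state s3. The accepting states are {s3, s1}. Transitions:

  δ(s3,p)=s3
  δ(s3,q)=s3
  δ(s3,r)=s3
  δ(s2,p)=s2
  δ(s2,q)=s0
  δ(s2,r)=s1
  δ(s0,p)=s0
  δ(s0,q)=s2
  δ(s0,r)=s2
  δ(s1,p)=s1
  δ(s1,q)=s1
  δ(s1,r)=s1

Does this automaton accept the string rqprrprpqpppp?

Yes

Trace: s3 -r-> s3 -q-> s3 -p-> s3 -r-> s3 -r-> s3 -p-> s3 -r-> s3 -p-> s3 -q-> s3 -p-> s3 -p-> s3 -p-> s3 -p-> s3
End state s3 is accepting.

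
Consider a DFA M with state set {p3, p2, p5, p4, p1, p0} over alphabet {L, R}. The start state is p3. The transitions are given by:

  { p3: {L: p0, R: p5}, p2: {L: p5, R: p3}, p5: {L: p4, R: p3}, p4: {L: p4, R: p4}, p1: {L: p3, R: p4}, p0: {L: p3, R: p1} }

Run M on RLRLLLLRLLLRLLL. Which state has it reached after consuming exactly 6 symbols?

start at p3
read 'R': p3 → p5
read 'L': p5 → p4
read 'R': p4 → p4
read 'L': p4 → p4
read 'L': p4 → p4
read 'L': p4 → p4
After 6 symbols: p4.

p4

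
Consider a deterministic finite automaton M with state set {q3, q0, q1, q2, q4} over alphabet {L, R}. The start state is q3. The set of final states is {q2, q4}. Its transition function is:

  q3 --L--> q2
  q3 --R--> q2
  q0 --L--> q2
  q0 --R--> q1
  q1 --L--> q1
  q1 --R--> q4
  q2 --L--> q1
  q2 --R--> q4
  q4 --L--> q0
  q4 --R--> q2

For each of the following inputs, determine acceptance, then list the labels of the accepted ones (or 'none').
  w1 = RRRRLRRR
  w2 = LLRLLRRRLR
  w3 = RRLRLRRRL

w1:
  start at q3
  read 'R': q3 → q2
  read 'R': q2 → q4
  read 'R': q4 → q2
  read 'R': q2 → q4
  read 'L': q4 → q0
  read 'R': q0 → q1
  read 'R': q1 → q4
  read 'R': q4 → q2
  end q2, accepted
w2:
  start at q3
  read 'L': q3 → q2
  read 'L': q2 → q1
  read 'R': q1 → q4
  read 'L': q4 → q0
  read 'L': q0 → q2
  read 'R': q2 → q4
  read 'R': q4 → q2
  read 'R': q2 → q4
  read 'L': q4 → q0
  read 'R': q0 → q1
  end q1, rejected
w3:
  start at q3
  read 'R': q3 → q2
  read 'R': q2 → q4
  read 'L': q4 → q0
  read 'R': q0 → q1
  read 'L': q1 → q1
  read 'R': q1 → q4
  read 'R': q4 → q2
  read 'R': q2 → q4
  read 'L': q4 → q0
  end q0, rejected

w1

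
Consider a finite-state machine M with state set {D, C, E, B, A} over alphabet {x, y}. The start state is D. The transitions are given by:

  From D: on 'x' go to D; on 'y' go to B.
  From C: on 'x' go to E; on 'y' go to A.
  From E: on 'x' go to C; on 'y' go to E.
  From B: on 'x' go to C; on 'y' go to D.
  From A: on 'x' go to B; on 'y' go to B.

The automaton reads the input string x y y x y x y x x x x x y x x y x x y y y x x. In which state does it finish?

Trace: D -x-> D -y-> B -y-> D -x-> D -y-> B -x-> C -y-> A -x-> B -x-> C -x-> E -x-> C -x-> E -y-> E -x-> C -x-> E -y-> E -x-> C -x-> E -y-> E -y-> E -y-> E -x-> C -x-> E

E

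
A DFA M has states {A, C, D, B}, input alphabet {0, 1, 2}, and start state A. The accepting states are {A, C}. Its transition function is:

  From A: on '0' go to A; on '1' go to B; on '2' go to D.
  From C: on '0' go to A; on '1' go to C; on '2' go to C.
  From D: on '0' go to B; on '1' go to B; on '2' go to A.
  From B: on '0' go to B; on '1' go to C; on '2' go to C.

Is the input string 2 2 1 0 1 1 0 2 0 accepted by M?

No

A → D → A → B → B → C → C → A → D → B
End state B is not accepting.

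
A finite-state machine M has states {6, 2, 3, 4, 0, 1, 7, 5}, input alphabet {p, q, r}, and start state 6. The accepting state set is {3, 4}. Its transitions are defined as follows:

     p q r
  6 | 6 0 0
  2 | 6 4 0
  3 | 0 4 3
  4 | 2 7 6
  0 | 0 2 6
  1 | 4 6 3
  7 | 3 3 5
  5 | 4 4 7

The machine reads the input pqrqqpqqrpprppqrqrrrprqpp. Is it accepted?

6 → 6 → 0 → 6 → 0 → 2 → 6 → 0 → 2 → 0 → 0 → 0 → 6 → 6 → 6 → 0 → 6 → 0 → 6 → 0 → 6 → 6 → 0 → 2 → 6 → 6
End state 6 is not accepting.

No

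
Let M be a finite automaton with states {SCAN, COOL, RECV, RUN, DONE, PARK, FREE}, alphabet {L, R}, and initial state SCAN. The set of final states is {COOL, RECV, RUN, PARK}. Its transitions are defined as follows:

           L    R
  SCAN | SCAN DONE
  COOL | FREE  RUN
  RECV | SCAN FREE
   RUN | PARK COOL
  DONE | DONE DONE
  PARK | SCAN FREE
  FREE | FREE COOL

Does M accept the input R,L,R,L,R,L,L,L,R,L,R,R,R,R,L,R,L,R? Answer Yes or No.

Trace: SCAN -R-> DONE -L-> DONE -R-> DONE -L-> DONE -R-> DONE -L-> DONE -L-> DONE -L-> DONE -R-> DONE -L-> DONE -R-> DONE -R-> DONE -R-> DONE -R-> DONE -L-> DONE -R-> DONE -L-> DONE -R-> DONE
End state DONE is not accepting.

No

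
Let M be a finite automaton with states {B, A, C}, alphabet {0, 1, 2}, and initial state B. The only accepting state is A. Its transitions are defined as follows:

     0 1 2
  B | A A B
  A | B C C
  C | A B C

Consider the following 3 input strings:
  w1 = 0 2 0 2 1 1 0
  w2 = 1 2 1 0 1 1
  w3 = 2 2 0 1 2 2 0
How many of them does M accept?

w1:
  start at B
  read '0': B → A
  read '2': A → C
  read '0': C → A
  read '2': A → C
  read '1': C → B
  read '1': B → A
  read '0': A → B
  end B, rejected
w2:
  start at B
  read '1': B → A
  read '2': A → C
  read '1': C → B
  read '0': B → A
  read '1': A → C
  read '1': C → B
  end B, rejected
w3:
  start at B
  read '2': B → B
  read '2': B → B
  read '0': B → A
  read '1': A → C
  read '2': C → C
  read '2': C → C
  read '0': C → A
  end A, accepted

1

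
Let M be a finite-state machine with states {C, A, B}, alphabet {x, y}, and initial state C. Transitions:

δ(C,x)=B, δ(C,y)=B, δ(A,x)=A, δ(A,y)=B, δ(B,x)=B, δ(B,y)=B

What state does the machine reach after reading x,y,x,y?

C → B → B → B → B

B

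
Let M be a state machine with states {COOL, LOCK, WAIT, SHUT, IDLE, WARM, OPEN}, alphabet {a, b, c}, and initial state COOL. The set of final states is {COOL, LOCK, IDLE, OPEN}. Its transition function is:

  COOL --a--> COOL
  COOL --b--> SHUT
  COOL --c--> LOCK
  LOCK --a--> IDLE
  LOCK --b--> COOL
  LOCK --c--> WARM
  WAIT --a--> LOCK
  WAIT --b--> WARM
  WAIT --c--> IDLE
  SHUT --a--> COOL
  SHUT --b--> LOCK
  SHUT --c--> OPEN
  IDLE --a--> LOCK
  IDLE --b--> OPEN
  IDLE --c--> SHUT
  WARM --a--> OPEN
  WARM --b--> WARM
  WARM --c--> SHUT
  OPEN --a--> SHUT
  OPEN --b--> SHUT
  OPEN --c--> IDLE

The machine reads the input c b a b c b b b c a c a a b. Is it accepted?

No

COOL → LOCK → COOL → COOL → SHUT → OPEN → SHUT → LOCK → COOL → LOCK → IDLE → SHUT → COOL → COOL → SHUT
End state SHUT is not accepting.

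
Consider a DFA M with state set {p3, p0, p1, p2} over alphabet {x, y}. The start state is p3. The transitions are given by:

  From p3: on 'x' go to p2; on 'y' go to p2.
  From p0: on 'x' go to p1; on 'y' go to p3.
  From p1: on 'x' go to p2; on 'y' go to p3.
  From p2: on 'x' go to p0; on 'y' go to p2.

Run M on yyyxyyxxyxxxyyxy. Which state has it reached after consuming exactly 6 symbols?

p2

start at p3
read 'y': p3 → p2
read 'y': p2 → p2
read 'y': p2 → p2
read 'x': p2 → p0
read 'y': p0 → p3
read 'y': p3 → p2
After 6 symbols: p2.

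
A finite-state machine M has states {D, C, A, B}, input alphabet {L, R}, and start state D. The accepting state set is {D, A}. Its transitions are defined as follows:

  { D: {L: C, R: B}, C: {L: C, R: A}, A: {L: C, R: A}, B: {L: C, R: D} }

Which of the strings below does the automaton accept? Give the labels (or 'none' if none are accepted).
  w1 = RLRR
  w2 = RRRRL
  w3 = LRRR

w1, w3

w1: Trace: D -R-> B -L-> C -R-> A -R-> A  → end A, accepted
w2: Trace: D -R-> B -R-> D -R-> B -R-> D -L-> C  → end C, rejected
w3: Trace: D -L-> C -R-> A -R-> A -R-> A  → end A, accepted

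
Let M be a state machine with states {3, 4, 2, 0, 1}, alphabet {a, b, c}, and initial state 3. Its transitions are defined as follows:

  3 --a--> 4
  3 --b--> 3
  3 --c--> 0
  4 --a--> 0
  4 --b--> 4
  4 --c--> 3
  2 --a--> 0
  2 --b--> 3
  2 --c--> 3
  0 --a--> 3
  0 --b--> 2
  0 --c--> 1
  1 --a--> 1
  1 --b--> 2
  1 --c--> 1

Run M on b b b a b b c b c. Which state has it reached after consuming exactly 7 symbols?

Trace: 3 -b-> 3 -b-> 3 -b-> 3 -a-> 4 -b-> 4 -b-> 4 -c-> 3
After 7 symbols: 3.

3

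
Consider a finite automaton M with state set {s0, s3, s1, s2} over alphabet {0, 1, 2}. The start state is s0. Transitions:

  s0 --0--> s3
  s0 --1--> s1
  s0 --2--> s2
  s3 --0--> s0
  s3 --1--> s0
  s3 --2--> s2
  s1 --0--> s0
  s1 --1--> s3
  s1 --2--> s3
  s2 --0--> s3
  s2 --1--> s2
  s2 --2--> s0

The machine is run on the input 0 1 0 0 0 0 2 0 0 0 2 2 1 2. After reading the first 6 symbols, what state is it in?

Trace: s0 -0-> s3 -1-> s0 -0-> s3 -0-> s0 -0-> s3 -0-> s0
After 6 symbols: s0.

s0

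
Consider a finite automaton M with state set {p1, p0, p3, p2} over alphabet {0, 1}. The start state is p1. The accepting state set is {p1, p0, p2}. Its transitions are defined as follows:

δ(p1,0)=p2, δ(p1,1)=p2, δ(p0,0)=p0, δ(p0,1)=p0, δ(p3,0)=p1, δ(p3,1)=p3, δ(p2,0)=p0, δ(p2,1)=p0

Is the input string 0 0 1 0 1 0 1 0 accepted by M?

Trace: p1 -0-> p2 -0-> p0 -1-> p0 -0-> p0 -1-> p0 -0-> p0 -1-> p0 -0-> p0
End state p0 is accepting.

Yes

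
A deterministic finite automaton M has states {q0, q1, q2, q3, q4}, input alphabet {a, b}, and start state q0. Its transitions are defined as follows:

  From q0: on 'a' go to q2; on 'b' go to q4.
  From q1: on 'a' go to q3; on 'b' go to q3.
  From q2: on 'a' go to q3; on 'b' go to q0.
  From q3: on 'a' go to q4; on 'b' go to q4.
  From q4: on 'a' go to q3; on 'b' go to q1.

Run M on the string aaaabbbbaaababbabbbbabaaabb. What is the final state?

q0 → q2 → q3 → q4 → q3 → q4 → q1 → q3 → q4 → q3 → q4 → q3 → q4 → q3 → q4 → q1 → q3 → q4 → q1 → q3 → q4 → q3 → q4 → q3 → q4 → q3 → q4 → q1

q1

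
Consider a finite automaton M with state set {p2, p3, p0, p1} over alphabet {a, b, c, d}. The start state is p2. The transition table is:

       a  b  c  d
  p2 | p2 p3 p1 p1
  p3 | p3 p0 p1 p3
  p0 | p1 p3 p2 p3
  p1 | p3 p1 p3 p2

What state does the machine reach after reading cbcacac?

p2 → p1 → p1 → p3 → p3 → p1 → p3 → p1

p1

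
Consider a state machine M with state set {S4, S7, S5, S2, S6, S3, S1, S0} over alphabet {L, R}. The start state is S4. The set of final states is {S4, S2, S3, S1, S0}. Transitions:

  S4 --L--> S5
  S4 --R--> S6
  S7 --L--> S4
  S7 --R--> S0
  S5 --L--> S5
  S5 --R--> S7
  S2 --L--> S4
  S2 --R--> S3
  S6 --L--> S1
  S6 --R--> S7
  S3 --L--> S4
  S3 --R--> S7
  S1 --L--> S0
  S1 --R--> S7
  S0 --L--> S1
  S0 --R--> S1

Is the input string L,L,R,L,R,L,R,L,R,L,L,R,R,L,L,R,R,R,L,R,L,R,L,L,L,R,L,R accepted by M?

Trace: S4 -L-> S5 -L-> S5 -R-> S7 -L-> S4 -R-> S6 -L-> S1 -R-> S7 -L-> S4 -R-> S6 -L-> S1 -L-> S0 -R-> S1 -R-> S7 -L-> S4 -L-> S5 -R-> S7 -R-> S0 -R-> S1 -L-> S0 -R-> S1 -L-> S0 -R-> S1 -L-> S0 -L-> S1 -L-> S0 -R-> S1 -L-> S0 -R-> S1
End state S1 is accepting.

Yes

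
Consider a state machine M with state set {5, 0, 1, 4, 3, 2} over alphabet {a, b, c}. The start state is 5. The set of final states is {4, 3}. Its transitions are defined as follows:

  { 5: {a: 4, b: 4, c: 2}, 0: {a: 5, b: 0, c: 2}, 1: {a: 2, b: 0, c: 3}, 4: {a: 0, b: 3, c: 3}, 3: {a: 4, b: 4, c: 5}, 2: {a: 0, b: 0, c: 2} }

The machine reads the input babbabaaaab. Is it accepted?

No

5 → 4 → 0 → 0 → 0 → 5 → 4 → 0 → 5 → 4 → 0 → 0
End state 0 is not accepting.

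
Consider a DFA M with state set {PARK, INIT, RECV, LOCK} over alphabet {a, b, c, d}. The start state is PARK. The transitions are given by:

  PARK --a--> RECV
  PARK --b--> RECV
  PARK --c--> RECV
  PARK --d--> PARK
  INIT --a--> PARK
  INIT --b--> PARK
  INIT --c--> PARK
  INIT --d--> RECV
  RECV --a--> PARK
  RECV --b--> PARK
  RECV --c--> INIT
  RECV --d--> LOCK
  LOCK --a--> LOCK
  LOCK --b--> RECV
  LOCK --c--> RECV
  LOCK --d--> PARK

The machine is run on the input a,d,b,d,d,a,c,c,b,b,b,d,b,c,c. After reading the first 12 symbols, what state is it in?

PARK → RECV → LOCK → RECV → LOCK → PARK → RECV → INIT → PARK → RECV → PARK → RECV → LOCK
After 12 symbols: LOCK.

LOCK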